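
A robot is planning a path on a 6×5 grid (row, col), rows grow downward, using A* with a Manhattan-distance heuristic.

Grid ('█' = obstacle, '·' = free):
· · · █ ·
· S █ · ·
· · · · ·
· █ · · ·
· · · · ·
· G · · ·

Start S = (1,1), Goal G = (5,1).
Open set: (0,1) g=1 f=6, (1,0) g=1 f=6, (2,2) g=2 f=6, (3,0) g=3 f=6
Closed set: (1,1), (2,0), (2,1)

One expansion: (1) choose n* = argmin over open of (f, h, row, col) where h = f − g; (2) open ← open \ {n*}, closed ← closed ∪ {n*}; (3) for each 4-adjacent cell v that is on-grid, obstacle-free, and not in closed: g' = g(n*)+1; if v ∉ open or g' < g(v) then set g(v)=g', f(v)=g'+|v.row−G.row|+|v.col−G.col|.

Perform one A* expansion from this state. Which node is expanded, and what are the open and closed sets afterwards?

step 1: expand (3,0) (f=6, h=3) → closed; open now [(0,1) g=1 f=6, (1,0) g=1 f=6, (2,2) g=2 f=6, (4,0) g=4 f=6]

expanded=(3,0); open=[(0,1) g=1 f=6, (1,0) g=1 f=6, (2,2) g=2 f=6, (4,0) g=4 f=6]; closed=[(1,1), (2,0), (2,1), (3,0)]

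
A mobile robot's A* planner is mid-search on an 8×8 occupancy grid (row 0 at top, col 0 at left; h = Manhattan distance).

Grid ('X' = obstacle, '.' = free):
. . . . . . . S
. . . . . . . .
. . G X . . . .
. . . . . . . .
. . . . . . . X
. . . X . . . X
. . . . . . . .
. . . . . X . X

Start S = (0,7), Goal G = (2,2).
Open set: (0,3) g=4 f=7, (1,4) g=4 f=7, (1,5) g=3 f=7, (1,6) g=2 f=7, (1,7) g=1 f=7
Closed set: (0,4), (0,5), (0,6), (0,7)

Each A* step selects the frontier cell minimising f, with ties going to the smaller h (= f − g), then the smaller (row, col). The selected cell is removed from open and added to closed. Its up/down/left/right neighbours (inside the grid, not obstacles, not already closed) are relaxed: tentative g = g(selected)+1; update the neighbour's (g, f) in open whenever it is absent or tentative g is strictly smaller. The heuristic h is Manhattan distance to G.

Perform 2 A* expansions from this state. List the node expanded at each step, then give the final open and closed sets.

step 1: expand (0,3) (f=7, h=3) → closed; open now [(0,2) g=5 f=7, (1,3) g=5 f=7, (1,4) g=4 f=7, (1,5) g=3 f=7, (1,6) g=2 f=7, (1,7) g=1 f=7]
step 2: expand (0,2) (f=7, h=2) → closed; open now [(0,1) g=6 f=9, (1,2) g=6 f=7, (1,3) g=5 f=7, (1,4) g=4 f=7, (1,5) g=3 f=7, (1,6) g=2 f=7, (1,7) g=1 f=7]

order=[(0,3) → (0,2)]; open=[(0,1) g=6 f=9, (1,2) g=6 f=7, (1,3) g=5 f=7, (1,4) g=4 f=7, (1,5) g=3 f=7, (1,6) g=2 f=7, (1,7) g=1 f=7]; closed=[(0,2), (0,3), (0,4), (0,5), (0,6), (0,7)]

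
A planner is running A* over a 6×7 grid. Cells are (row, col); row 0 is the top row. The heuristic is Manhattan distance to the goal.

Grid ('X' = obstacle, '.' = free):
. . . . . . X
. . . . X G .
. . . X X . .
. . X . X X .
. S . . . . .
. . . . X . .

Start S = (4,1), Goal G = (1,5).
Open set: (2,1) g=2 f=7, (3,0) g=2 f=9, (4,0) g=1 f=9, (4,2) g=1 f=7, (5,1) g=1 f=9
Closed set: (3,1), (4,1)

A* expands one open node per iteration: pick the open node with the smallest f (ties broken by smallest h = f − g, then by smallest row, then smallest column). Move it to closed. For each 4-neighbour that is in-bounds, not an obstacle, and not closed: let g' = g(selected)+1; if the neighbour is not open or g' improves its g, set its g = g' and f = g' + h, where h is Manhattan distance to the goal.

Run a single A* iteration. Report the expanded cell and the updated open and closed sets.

step 1: expand (2,1) (f=7, h=5) → closed; open now [(1,1) g=3 f=7, (2,0) g=3 f=9, (2,2) g=3 f=7, (3,0) g=2 f=9, (4,0) g=1 f=9, (4,2) g=1 f=7, (5,1) g=1 f=9]

expanded=(2,1); open=[(1,1) g=3 f=7, (2,0) g=3 f=9, (2,2) g=3 f=7, (3,0) g=2 f=9, (4,0) g=1 f=9, (4,2) g=1 f=7, (5,1) g=1 f=9]; closed=[(2,1), (3,1), (4,1)]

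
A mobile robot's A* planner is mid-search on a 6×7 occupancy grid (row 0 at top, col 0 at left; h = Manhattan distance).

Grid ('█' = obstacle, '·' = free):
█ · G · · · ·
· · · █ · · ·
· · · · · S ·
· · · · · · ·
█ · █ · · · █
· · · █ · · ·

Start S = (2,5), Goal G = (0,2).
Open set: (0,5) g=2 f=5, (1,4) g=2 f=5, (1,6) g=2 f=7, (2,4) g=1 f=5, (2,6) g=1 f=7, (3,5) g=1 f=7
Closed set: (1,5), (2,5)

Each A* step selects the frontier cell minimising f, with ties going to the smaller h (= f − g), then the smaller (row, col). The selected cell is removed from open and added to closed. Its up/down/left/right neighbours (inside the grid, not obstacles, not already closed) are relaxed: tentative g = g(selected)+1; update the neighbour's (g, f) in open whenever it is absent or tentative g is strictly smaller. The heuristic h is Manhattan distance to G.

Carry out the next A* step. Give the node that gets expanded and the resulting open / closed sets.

expanded=(0,5); open=[(0,4) g=3 f=5, (0,6) g=3 f=7, (1,4) g=2 f=5, (1,6) g=2 f=7, (2,4) g=1 f=5, (2,6) g=1 f=7, (3,5) g=1 f=7]; closed=[(0,5), (1,5), (2,5)]

step 1: expand (0,5) (f=5, h=3) → closed; open now [(0,4) g=3 f=5, (0,6) g=3 f=7, (1,4) g=2 f=5, (1,6) g=2 f=7, (2,4) g=1 f=5, (2,6) g=1 f=7, (3,5) g=1 f=7]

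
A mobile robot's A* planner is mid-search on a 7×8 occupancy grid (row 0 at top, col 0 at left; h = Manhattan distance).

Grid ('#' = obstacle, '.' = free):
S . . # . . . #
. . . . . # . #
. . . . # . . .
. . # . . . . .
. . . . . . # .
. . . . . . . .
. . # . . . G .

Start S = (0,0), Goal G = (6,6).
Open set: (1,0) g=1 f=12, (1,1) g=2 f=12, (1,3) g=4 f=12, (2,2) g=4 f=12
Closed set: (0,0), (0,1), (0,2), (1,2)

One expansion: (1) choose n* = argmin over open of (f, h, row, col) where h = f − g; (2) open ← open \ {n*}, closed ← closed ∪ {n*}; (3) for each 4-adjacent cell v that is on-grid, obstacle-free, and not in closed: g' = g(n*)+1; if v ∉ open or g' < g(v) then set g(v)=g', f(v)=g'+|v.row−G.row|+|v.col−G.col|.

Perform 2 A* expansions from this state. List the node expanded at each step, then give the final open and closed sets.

order=[(1,3) → (1,4)]; open=[(0,4) g=6 f=14, (1,0) g=1 f=12, (1,1) g=2 f=12, (2,2) g=4 f=12, (2,3) g=5 f=12]; closed=[(0,0), (0,1), (0,2), (1,2), (1,3), (1,4)]

step 1: expand (1,3) (f=12, h=8) → closed; open now [(1,0) g=1 f=12, (1,1) g=2 f=12, (1,4) g=5 f=12, (2,2) g=4 f=12, (2,3) g=5 f=12]
step 2: expand (1,4) (f=12, h=7) → closed; open now [(0,4) g=6 f=14, (1,0) g=1 f=12, (1,1) g=2 f=12, (2,2) g=4 f=12, (2,3) g=5 f=12]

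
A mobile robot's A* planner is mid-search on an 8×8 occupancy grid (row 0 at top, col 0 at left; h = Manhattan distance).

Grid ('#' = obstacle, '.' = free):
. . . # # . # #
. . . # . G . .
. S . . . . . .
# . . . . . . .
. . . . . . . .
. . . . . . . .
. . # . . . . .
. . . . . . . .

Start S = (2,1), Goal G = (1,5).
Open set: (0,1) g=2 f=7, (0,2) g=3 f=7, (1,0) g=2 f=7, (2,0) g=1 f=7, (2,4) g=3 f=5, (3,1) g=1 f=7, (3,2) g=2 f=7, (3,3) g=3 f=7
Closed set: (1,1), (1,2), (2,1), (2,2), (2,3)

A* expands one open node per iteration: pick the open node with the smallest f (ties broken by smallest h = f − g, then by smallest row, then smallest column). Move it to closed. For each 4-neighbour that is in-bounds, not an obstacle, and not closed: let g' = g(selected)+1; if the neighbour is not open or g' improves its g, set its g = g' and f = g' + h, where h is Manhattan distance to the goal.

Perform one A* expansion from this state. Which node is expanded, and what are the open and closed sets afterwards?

expanded=(2,4); open=[(0,1) g=2 f=7, (0,2) g=3 f=7, (1,0) g=2 f=7, (1,4) g=4 f=5, (2,0) g=1 f=7, (2,5) g=4 f=5, (3,1) g=1 f=7, (3,2) g=2 f=7, (3,3) g=3 f=7, (3,4) g=4 f=7]; closed=[(1,1), (1,2), (2,1), (2,2), (2,3), (2,4)]

step 1: expand (2,4) (f=5, h=2) → closed; open now [(0,1) g=2 f=7, (0,2) g=3 f=7, (1,0) g=2 f=7, (1,4) g=4 f=5, (2,0) g=1 f=7, (2,5) g=4 f=5, (3,1) g=1 f=7, (3,2) g=2 f=7, (3,3) g=3 f=7, (3,4) g=4 f=7]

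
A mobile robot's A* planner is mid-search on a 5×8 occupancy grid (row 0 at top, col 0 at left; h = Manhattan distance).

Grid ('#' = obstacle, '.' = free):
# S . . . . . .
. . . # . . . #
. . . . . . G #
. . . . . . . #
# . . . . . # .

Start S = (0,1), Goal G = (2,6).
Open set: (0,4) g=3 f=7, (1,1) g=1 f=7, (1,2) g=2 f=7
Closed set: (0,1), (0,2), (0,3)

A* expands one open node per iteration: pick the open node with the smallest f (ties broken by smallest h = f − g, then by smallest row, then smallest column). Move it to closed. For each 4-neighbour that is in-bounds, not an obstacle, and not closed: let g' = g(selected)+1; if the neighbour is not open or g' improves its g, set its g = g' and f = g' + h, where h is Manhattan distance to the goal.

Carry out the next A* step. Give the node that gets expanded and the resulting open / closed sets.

step 1: expand (0,4) (f=7, h=4) → closed; open now [(0,5) g=4 f=7, (1,1) g=1 f=7, (1,2) g=2 f=7, (1,4) g=4 f=7]

expanded=(0,4); open=[(0,5) g=4 f=7, (1,1) g=1 f=7, (1,2) g=2 f=7, (1,4) g=4 f=7]; closed=[(0,1), (0,2), (0,3), (0,4)]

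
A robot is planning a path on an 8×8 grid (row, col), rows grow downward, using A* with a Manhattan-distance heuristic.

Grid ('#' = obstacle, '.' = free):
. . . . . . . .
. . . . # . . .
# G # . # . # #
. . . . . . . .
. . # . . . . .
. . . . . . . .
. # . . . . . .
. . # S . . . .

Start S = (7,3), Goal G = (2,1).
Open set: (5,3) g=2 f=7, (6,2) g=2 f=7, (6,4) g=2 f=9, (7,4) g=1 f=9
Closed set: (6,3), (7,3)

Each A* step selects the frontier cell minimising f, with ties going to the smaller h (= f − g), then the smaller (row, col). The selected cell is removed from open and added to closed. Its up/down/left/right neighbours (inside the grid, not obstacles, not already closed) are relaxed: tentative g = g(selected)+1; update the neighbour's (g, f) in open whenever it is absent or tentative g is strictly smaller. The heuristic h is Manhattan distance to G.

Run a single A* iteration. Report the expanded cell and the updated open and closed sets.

expanded=(5,3); open=[(4,3) g=3 f=7, (5,2) g=3 f=7, (5,4) g=3 f=9, (6,2) g=2 f=7, (6,4) g=2 f=9, (7,4) g=1 f=9]; closed=[(5,3), (6,3), (7,3)]

step 1: expand (5,3) (f=7, h=5) → closed; open now [(4,3) g=3 f=7, (5,2) g=3 f=7, (5,4) g=3 f=9, (6,2) g=2 f=7, (6,4) g=2 f=9, (7,4) g=1 f=9]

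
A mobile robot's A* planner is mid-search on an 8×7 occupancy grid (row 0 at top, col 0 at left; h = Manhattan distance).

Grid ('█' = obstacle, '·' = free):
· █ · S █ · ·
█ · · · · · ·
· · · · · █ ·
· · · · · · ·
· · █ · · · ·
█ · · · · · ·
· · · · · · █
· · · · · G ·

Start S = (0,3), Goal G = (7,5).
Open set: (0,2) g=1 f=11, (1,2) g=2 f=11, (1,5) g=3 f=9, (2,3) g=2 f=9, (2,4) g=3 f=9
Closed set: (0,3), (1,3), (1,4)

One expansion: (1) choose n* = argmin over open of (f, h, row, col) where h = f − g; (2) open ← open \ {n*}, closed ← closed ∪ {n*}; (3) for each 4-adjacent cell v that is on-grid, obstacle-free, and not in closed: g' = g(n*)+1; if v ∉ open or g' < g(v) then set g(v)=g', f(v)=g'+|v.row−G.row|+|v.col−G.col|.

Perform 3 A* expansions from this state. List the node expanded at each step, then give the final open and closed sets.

order=[(1,5) → (2,4) → (3,4)]; open=[(0,2) g=1 f=11, (0,5) g=4 f=11, (1,2) g=2 f=11, (1,6) g=4 f=11, (2,3) g=2 f=9, (3,3) g=5 f=11, (3,5) g=5 f=9, (4,4) g=5 f=9]; closed=[(0,3), (1,3), (1,4), (1,5), (2,4), (3,4)]

step 1: expand (1,5) (f=9, h=6) → closed; open now [(0,2) g=1 f=11, (0,5) g=4 f=11, (1,2) g=2 f=11, (1,6) g=4 f=11, (2,3) g=2 f=9, (2,4) g=3 f=9]
step 2: expand (2,4) (f=9, h=6) → closed; open now [(0,2) g=1 f=11, (0,5) g=4 f=11, (1,2) g=2 f=11, (1,6) g=4 f=11, (2,3) g=2 f=9, (3,4) g=4 f=9]
step 3: expand (3,4) (f=9, h=5) → closed; open now [(0,2) g=1 f=11, (0,5) g=4 f=11, (1,2) g=2 f=11, (1,6) g=4 f=11, (2,3) g=2 f=9, (3,3) g=5 f=11, (3,5) g=5 f=9, (4,4) g=5 f=9]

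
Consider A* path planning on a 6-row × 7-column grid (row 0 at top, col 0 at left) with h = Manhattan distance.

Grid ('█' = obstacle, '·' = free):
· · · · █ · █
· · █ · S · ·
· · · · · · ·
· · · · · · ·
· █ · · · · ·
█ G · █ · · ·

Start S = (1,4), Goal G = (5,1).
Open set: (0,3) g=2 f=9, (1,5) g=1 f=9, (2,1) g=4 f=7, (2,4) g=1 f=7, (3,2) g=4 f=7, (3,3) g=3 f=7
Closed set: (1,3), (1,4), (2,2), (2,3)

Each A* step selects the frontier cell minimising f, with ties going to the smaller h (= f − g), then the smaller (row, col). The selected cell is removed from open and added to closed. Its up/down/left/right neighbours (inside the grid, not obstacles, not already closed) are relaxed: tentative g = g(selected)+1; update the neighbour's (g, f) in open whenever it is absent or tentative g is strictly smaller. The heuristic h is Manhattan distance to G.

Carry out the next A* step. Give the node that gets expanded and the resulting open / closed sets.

step 1: expand (2,1) (f=7, h=3) → closed; open now [(0,3) g=2 f=9, (1,1) g=5 f=9, (1,5) g=1 f=9, (2,0) g=5 f=9, (2,4) g=1 f=7, (3,1) g=5 f=7, (3,2) g=4 f=7, (3,3) g=3 f=7]

expanded=(2,1); open=[(0,3) g=2 f=9, (1,1) g=5 f=9, (1,5) g=1 f=9, (2,0) g=5 f=9, (2,4) g=1 f=7, (3,1) g=5 f=7, (3,2) g=4 f=7, (3,3) g=3 f=7]; closed=[(1,3), (1,4), (2,1), (2,2), (2,3)]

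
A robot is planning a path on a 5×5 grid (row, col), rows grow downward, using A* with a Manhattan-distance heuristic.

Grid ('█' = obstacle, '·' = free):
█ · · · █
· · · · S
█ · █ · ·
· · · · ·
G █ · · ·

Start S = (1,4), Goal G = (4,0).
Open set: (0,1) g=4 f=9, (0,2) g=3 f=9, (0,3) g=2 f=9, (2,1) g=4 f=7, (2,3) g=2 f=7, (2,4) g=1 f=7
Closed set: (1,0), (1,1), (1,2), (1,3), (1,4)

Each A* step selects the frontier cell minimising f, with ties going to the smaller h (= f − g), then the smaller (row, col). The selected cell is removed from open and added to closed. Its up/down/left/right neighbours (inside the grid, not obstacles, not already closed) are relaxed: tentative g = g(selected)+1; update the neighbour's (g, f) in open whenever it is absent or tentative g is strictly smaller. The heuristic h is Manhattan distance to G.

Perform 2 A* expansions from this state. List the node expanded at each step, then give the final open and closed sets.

step 1: expand (2,1) (f=7, h=3) → closed; open now [(0,1) g=4 f=9, (0,2) g=3 f=9, (0,3) g=2 f=9, (2,3) g=2 f=7, (2,4) g=1 f=7, (3,1) g=5 f=7]
step 2: expand (3,1) (f=7, h=2) → closed; open now [(0,1) g=4 f=9, (0,2) g=3 f=9, (0,3) g=2 f=9, (2,3) g=2 f=7, (2,4) g=1 f=7, (3,0) g=6 f=7, (3,2) g=6 f=9]

order=[(2,1) → (3,1)]; open=[(0,1) g=4 f=9, (0,2) g=3 f=9, (0,3) g=2 f=9, (2,3) g=2 f=7, (2,4) g=1 f=7, (3,0) g=6 f=7, (3,2) g=6 f=9]; closed=[(1,0), (1,1), (1,2), (1,3), (1,4), (2,1), (3,1)]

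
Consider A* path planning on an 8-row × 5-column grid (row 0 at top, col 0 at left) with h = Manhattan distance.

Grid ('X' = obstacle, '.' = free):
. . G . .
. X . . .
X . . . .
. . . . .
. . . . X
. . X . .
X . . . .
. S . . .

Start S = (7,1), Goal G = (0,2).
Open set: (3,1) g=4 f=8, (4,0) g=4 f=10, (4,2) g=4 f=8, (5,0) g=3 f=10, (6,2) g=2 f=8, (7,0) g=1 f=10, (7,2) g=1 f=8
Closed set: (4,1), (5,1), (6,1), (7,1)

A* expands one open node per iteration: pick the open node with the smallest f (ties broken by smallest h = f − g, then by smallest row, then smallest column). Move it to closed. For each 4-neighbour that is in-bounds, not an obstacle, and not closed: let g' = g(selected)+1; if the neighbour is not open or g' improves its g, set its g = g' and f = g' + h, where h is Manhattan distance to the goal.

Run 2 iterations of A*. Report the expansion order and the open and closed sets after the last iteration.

order=[(3,1) → (2,1)]; open=[(2,2) g=6 f=8, (3,0) g=5 f=10, (3,2) g=5 f=8, (4,0) g=4 f=10, (4,2) g=4 f=8, (5,0) g=3 f=10, (6,2) g=2 f=8, (7,0) g=1 f=10, (7,2) g=1 f=8]; closed=[(2,1), (3,1), (4,1), (5,1), (6,1), (7,1)]

step 1: expand (3,1) (f=8, h=4) → closed; open now [(2,1) g=5 f=8, (3,0) g=5 f=10, (3,2) g=5 f=8, (4,0) g=4 f=10, (4,2) g=4 f=8, (5,0) g=3 f=10, (6,2) g=2 f=8, (7,0) g=1 f=10, (7,2) g=1 f=8]
step 2: expand (2,1) (f=8, h=3) → closed; open now [(2,2) g=6 f=8, (3,0) g=5 f=10, (3,2) g=5 f=8, (4,0) g=4 f=10, (4,2) g=4 f=8, (5,0) g=3 f=10, (6,2) g=2 f=8, (7,0) g=1 f=10, (7,2) g=1 f=8]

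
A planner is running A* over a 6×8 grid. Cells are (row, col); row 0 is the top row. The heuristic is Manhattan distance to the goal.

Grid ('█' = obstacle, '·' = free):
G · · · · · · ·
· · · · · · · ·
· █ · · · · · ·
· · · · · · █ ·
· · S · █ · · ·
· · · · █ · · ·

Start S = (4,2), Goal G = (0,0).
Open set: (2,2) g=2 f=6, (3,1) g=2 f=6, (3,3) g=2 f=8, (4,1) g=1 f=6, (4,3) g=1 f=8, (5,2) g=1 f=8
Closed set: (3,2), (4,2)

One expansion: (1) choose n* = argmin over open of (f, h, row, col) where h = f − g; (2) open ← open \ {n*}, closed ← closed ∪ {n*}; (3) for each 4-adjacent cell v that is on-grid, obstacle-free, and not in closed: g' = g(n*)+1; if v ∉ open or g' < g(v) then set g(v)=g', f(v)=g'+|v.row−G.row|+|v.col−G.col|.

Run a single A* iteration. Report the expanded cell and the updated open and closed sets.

step 1: expand (2,2) (f=6, h=4) → closed; open now [(1,2) g=3 f=6, (2,3) g=3 f=8, (3,1) g=2 f=6, (3,3) g=2 f=8, (4,1) g=1 f=6, (4,3) g=1 f=8, (5,2) g=1 f=8]

expanded=(2,2); open=[(1,2) g=3 f=6, (2,3) g=3 f=8, (3,1) g=2 f=6, (3,3) g=2 f=8, (4,1) g=1 f=6, (4,3) g=1 f=8, (5,2) g=1 f=8]; closed=[(2,2), (3,2), (4,2)]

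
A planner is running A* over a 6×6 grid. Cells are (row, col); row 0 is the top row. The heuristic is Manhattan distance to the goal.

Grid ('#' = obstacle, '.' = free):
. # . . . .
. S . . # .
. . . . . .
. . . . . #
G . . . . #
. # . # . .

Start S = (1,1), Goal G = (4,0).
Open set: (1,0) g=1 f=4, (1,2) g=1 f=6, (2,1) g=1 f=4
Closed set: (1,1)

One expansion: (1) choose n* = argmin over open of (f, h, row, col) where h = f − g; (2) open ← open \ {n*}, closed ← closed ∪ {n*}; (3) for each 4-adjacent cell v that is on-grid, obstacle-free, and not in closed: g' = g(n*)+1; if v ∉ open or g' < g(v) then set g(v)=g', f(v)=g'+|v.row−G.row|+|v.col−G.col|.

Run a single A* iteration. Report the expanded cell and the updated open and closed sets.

expanded=(1,0); open=[(0,0) g=2 f=6, (1,2) g=1 f=6, (2,0) g=2 f=4, (2,1) g=1 f=4]; closed=[(1,0), (1,1)]

step 1: expand (1,0) (f=4, h=3) → closed; open now [(0,0) g=2 f=6, (1,2) g=1 f=6, (2,0) g=2 f=4, (2,1) g=1 f=4]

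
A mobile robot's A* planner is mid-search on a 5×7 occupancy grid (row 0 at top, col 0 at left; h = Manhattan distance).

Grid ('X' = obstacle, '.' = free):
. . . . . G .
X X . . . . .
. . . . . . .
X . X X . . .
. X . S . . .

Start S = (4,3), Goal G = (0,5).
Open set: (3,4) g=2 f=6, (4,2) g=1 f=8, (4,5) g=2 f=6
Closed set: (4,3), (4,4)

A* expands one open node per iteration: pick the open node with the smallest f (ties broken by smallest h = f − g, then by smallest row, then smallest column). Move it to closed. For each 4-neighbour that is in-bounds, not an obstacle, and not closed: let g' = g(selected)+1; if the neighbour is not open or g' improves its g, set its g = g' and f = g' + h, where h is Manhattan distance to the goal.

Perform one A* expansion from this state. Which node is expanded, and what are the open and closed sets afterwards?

expanded=(3,4); open=[(2,4) g=3 f=6, (3,5) g=3 f=6, (4,2) g=1 f=8, (4,5) g=2 f=6]; closed=[(3,4), (4,3), (4,4)]

step 1: expand (3,4) (f=6, h=4) → closed; open now [(2,4) g=3 f=6, (3,5) g=3 f=6, (4,2) g=1 f=8, (4,5) g=2 f=6]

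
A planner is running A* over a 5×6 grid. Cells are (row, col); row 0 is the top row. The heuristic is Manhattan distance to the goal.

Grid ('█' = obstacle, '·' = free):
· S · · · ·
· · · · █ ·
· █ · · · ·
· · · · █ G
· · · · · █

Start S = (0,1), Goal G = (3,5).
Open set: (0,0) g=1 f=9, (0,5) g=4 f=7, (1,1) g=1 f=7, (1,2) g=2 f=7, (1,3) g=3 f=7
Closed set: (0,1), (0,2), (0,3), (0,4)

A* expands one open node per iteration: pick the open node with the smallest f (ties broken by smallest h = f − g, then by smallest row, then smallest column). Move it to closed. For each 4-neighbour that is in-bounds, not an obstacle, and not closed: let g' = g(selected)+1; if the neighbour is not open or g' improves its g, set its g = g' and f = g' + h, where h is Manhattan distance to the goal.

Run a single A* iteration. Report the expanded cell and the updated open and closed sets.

expanded=(0,5); open=[(0,0) g=1 f=9, (1,1) g=1 f=7, (1,2) g=2 f=7, (1,3) g=3 f=7, (1,5) g=5 f=7]; closed=[(0,1), (0,2), (0,3), (0,4), (0,5)]

step 1: expand (0,5) (f=7, h=3) → closed; open now [(0,0) g=1 f=9, (1,1) g=1 f=7, (1,2) g=2 f=7, (1,3) g=3 f=7, (1,5) g=5 f=7]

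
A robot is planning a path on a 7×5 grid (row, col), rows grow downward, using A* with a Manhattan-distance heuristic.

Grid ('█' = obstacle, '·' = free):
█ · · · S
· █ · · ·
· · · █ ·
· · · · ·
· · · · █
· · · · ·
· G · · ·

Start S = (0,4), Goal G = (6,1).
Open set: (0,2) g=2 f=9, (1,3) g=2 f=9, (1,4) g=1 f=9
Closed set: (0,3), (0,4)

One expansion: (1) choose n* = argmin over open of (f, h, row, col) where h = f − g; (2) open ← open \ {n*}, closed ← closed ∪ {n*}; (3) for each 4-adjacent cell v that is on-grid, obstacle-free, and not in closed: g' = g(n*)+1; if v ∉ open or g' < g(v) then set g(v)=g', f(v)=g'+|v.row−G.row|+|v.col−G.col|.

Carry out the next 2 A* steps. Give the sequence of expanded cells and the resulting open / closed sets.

step 1: expand (0,2) (f=9, h=7) → closed; open now [(0,1) g=3 f=9, (1,2) g=3 f=9, (1,3) g=2 f=9, (1,4) g=1 f=9]
step 2: expand (0,1) (f=9, h=6) → closed; open now [(1,2) g=3 f=9, (1,3) g=2 f=9, (1,4) g=1 f=9]

order=[(0,2) → (0,1)]; open=[(1,2) g=3 f=9, (1,3) g=2 f=9, (1,4) g=1 f=9]; closed=[(0,1), (0,2), (0,3), (0,4)]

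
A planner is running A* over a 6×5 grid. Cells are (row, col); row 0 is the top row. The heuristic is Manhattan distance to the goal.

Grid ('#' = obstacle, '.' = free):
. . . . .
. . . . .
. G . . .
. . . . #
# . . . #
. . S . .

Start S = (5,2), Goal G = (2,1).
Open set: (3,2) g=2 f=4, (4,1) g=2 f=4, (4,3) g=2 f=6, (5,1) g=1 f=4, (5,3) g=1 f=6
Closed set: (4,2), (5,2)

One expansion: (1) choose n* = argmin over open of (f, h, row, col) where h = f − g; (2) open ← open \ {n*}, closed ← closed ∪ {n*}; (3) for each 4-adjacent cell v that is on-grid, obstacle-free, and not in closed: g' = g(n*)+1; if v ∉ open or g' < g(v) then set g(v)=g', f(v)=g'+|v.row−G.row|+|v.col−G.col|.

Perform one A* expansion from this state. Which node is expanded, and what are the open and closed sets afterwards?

step 1: expand (3,2) (f=4, h=2) → closed; open now [(2,2) g=3 f=4, (3,1) g=3 f=4, (3,3) g=3 f=6, (4,1) g=2 f=4, (4,3) g=2 f=6, (5,1) g=1 f=4, (5,3) g=1 f=6]

expanded=(3,2); open=[(2,2) g=3 f=4, (3,1) g=3 f=4, (3,3) g=3 f=6, (4,1) g=2 f=4, (4,3) g=2 f=6, (5,1) g=1 f=4, (5,3) g=1 f=6]; closed=[(3,2), (4,2), (5,2)]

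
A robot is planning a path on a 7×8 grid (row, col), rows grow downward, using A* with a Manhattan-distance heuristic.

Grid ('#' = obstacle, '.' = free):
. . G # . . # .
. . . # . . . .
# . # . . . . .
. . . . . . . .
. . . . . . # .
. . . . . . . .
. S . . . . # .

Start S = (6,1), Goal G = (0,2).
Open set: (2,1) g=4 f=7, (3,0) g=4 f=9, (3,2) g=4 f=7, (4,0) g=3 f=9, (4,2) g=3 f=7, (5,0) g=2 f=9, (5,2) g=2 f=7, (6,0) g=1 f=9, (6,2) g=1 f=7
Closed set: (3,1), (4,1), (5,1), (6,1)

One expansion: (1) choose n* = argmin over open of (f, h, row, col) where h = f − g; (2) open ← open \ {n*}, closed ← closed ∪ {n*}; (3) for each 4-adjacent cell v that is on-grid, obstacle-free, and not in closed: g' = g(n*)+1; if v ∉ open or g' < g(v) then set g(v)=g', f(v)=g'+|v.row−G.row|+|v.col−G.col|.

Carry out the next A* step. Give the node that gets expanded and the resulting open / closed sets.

step 1: expand (2,1) (f=7, h=3) → closed; open now [(1,1) g=5 f=7, (3,0) g=4 f=9, (3,2) g=4 f=7, (4,0) g=3 f=9, (4,2) g=3 f=7, (5,0) g=2 f=9, (5,2) g=2 f=7, (6,0) g=1 f=9, (6,2) g=1 f=7]

expanded=(2,1); open=[(1,1) g=5 f=7, (3,0) g=4 f=9, (3,2) g=4 f=7, (4,0) g=3 f=9, (4,2) g=3 f=7, (5,0) g=2 f=9, (5,2) g=2 f=7, (6,0) g=1 f=9, (6,2) g=1 f=7]; closed=[(2,1), (3,1), (4,1), (5,1), (6,1)]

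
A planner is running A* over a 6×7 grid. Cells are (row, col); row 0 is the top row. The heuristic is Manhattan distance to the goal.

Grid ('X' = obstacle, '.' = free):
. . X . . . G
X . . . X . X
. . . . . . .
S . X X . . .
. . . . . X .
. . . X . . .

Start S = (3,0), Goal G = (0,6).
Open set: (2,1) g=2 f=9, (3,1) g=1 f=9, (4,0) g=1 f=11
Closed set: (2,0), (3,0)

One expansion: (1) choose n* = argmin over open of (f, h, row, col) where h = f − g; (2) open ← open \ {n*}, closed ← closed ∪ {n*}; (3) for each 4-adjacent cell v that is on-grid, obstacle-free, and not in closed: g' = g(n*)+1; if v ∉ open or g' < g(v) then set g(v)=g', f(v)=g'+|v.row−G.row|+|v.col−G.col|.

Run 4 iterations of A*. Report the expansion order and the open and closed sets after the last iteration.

order=[(2,1) → (1,1) → (0,1) → (1,2)]; open=[(0,0) g=5 f=11, (1,3) g=5 f=9, (2,2) g=3 f=9, (3,1) g=1 f=9, (4,0) g=1 f=11]; closed=[(0,1), (1,1), (1,2), (2,0), (2,1), (3,0)]

step 1: expand (2,1) (f=9, h=7) → closed; open now [(1,1) g=3 f=9, (2,2) g=3 f=9, (3,1) g=1 f=9, (4,0) g=1 f=11]
step 2: expand (1,1) (f=9, h=6) → closed; open now [(0,1) g=4 f=9, (1,2) g=4 f=9, (2,2) g=3 f=9, (3,1) g=1 f=9, (4,0) g=1 f=11]
step 3: expand (0,1) (f=9, h=5) → closed; open now [(0,0) g=5 f=11, (1,2) g=4 f=9, (2,2) g=3 f=9, (3,1) g=1 f=9, (4,0) g=1 f=11]
step 4: expand (1,2) (f=9, h=5) → closed; open now [(0,0) g=5 f=11, (1,3) g=5 f=9, (2,2) g=3 f=9, (3,1) g=1 f=9, (4,0) g=1 f=11]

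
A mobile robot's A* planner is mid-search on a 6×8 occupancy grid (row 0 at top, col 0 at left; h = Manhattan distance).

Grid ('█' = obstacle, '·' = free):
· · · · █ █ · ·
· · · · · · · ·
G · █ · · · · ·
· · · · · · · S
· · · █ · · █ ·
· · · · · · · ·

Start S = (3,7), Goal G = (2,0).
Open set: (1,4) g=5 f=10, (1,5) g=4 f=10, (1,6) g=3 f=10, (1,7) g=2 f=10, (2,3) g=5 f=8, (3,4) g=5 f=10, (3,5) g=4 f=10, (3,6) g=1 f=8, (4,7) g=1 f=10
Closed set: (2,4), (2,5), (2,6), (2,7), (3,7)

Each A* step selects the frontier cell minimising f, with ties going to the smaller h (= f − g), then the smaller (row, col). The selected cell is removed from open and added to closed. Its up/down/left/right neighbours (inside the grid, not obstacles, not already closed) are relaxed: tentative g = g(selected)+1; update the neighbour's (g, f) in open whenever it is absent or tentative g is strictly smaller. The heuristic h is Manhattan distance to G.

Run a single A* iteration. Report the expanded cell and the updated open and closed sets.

expanded=(2,3); open=[(1,3) g=6 f=10, (1,4) g=5 f=10, (1,5) g=4 f=10, (1,6) g=3 f=10, (1,7) g=2 f=10, (3,3) g=6 f=10, (3,4) g=5 f=10, (3,5) g=4 f=10, (3,6) g=1 f=8, (4,7) g=1 f=10]; closed=[(2,3), (2,4), (2,5), (2,6), (2,7), (3,7)]

step 1: expand (2,3) (f=8, h=3) → closed; open now [(1,3) g=6 f=10, (1,4) g=5 f=10, (1,5) g=4 f=10, (1,6) g=3 f=10, (1,7) g=2 f=10, (3,3) g=6 f=10, (3,4) g=5 f=10, (3,5) g=4 f=10, (3,6) g=1 f=8, (4,7) g=1 f=10]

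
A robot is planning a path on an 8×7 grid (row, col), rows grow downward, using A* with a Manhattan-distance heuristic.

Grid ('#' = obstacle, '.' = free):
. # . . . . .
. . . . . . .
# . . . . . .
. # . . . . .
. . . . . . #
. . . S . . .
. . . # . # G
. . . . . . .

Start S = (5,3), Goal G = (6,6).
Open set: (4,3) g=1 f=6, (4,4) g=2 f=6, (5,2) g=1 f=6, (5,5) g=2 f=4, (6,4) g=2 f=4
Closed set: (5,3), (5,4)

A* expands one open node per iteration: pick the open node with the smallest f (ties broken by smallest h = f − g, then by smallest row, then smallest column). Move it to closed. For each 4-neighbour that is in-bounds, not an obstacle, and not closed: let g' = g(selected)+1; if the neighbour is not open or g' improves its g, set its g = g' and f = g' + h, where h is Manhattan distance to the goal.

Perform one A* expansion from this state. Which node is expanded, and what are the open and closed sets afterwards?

expanded=(5,5); open=[(4,3) g=1 f=6, (4,4) g=2 f=6, (4,5) g=3 f=6, (5,2) g=1 f=6, (5,6) g=3 f=4, (6,4) g=2 f=4]; closed=[(5,3), (5,4), (5,5)]

step 1: expand (5,5) (f=4, h=2) → closed; open now [(4,3) g=1 f=6, (4,4) g=2 f=6, (4,5) g=3 f=6, (5,2) g=1 f=6, (5,6) g=3 f=4, (6,4) g=2 f=4]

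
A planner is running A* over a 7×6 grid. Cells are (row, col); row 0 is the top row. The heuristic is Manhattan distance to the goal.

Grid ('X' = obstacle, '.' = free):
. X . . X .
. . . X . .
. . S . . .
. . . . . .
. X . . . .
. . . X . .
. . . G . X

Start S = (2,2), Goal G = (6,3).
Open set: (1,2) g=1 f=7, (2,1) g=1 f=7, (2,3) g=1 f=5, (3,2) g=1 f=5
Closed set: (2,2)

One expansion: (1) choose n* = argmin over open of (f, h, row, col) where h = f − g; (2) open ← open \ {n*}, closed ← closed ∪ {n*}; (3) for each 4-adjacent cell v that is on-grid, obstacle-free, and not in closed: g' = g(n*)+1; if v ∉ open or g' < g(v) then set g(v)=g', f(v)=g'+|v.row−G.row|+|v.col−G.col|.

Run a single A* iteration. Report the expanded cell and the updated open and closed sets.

step 1: expand (2,3) (f=5, h=4) → closed; open now [(1,2) g=1 f=7, (2,1) g=1 f=7, (2,4) g=2 f=7, (3,2) g=1 f=5, (3,3) g=2 f=5]

expanded=(2,3); open=[(1,2) g=1 f=7, (2,1) g=1 f=7, (2,4) g=2 f=7, (3,2) g=1 f=5, (3,3) g=2 f=5]; closed=[(2,2), (2,3)]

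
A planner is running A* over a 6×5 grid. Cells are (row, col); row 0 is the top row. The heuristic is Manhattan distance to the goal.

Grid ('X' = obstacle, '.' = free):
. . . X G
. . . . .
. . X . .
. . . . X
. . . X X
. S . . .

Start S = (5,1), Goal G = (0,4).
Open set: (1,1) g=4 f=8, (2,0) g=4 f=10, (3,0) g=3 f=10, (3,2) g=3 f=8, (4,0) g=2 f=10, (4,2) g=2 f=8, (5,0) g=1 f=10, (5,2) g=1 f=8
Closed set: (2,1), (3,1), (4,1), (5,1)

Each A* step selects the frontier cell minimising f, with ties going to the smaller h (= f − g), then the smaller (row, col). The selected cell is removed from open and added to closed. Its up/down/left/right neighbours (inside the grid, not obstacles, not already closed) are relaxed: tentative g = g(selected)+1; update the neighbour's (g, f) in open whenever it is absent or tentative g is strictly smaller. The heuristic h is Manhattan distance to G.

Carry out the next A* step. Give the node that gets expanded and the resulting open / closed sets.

expanded=(1,1); open=[(0,1) g=5 f=8, (1,0) g=5 f=10, (1,2) g=5 f=8, (2,0) g=4 f=10, (3,0) g=3 f=10, (3,2) g=3 f=8, (4,0) g=2 f=10, (4,2) g=2 f=8, (5,0) g=1 f=10, (5,2) g=1 f=8]; closed=[(1,1), (2,1), (3,1), (4,1), (5,1)]

step 1: expand (1,1) (f=8, h=4) → closed; open now [(0,1) g=5 f=8, (1,0) g=5 f=10, (1,2) g=5 f=8, (2,0) g=4 f=10, (3,0) g=3 f=10, (3,2) g=3 f=8, (4,0) g=2 f=10, (4,2) g=2 f=8, (5,0) g=1 f=10, (5,2) g=1 f=8]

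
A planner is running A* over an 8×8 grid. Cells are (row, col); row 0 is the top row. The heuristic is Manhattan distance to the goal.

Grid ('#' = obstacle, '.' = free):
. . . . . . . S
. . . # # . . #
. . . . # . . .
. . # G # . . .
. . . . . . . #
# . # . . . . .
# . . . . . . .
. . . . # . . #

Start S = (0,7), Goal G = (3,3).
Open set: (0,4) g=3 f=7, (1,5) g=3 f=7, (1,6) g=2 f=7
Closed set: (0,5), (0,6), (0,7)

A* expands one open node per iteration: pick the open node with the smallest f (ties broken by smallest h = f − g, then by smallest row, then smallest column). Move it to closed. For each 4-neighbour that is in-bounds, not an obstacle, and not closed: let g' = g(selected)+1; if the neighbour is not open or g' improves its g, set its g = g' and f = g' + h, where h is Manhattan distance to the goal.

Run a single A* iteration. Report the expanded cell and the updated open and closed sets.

expanded=(0,4); open=[(0,3) g=4 f=7, (1,5) g=3 f=7, (1,6) g=2 f=7]; closed=[(0,4), (0,5), (0,6), (0,7)]

step 1: expand (0,4) (f=7, h=4) → closed; open now [(0,3) g=4 f=7, (1,5) g=3 f=7, (1,6) g=2 f=7]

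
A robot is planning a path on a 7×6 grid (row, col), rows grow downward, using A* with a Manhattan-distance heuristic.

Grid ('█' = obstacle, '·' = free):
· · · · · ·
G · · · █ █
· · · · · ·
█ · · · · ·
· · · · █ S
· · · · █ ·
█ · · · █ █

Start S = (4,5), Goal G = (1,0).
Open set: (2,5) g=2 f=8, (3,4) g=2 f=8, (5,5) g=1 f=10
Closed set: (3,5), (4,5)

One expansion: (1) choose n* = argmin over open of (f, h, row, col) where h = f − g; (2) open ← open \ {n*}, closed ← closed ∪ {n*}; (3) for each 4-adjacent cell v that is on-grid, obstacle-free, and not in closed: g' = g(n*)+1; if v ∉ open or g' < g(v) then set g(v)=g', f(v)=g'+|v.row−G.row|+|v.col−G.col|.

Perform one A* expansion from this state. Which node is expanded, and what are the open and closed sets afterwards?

step 1: expand (2,5) (f=8, h=6) → closed; open now [(2,4) g=3 f=8, (3,4) g=2 f=8, (5,5) g=1 f=10]

expanded=(2,5); open=[(2,4) g=3 f=8, (3,4) g=2 f=8, (5,5) g=1 f=10]; closed=[(2,5), (3,5), (4,5)]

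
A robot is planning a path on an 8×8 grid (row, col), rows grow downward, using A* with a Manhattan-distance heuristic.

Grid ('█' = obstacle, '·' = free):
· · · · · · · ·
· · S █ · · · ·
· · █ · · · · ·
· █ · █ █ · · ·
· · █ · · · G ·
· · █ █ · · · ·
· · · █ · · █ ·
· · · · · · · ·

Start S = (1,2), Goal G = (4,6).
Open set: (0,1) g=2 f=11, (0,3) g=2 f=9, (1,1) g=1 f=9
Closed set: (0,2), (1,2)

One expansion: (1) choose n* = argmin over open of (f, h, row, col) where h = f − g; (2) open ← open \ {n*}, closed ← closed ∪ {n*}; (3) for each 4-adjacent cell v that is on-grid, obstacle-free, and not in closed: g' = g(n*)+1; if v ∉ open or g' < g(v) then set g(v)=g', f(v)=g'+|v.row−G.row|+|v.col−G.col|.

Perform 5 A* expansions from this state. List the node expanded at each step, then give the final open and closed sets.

step 1: expand (0,3) (f=9, h=7) → closed; open now [(0,1) g=2 f=11, (0,4) g=3 f=9, (1,1) g=1 f=9]
step 2: expand (0,4) (f=9, h=6) → closed; open now [(0,1) g=2 f=11, (0,5) g=4 f=9, (1,1) g=1 f=9, (1,4) g=4 f=9]
step 3: expand (0,5) (f=9, h=5) → closed; open now [(0,1) g=2 f=11, (0,6) g=5 f=9, (1,1) g=1 f=9, (1,4) g=4 f=9, (1,5) g=5 f=9]
step 4: expand (0,6) (f=9, h=4) → closed; open now [(0,1) g=2 f=11, (0,7) g=6 f=11, (1,1) g=1 f=9, (1,4) g=4 f=9, (1,5) g=5 f=9, (1,6) g=6 f=9]
step 5: expand (1,6) (f=9, h=3) → closed; open now [(0,1) g=2 f=11, (0,7) g=6 f=11, (1,1) g=1 f=9, (1,4) g=4 f=9, (1,5) g=5 f=9, (1,7) g=7 f=11, (2,6) g=7 f=9]

order=[(0,3) → (0,4) → (0,5) → (0,6) → (1,6)]; open=[(0,1) g=2 f=11, (0,7) g=6 f=11, (1,1) g=1 f=9, (1,4) g=4 f=9, (1,5) g=5 f=9, (1,7) g=7 f=11, (2,6) g=7 f=9]; closed=[(0,2), (0,3), (0,4), (0,5), (0,6), (1,2), (1,6)]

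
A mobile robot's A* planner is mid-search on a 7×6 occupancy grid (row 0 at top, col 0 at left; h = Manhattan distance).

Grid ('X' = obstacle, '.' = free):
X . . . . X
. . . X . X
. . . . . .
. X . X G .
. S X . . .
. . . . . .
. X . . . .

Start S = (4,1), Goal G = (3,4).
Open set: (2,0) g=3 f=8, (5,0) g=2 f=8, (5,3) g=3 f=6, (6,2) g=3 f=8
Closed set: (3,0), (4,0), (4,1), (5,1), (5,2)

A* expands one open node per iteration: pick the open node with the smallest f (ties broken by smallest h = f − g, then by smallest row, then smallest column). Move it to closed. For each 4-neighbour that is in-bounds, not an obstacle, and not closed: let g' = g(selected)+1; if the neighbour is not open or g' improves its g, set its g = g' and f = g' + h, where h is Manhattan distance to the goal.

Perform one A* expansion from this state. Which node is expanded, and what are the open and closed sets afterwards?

expanded=(5,3); open=[(2,0) g=3 f=8, (4,3) g=4 f=6, (5,0) g=2 f=8, (5,4) g=4 f=6, (6,2) g=3 f=8, (6,3) g=4 f=8]; closed=[(3,0), (4,0), (4,1), (5,1), (5,2), (5,3)]

step 1: expand (5,3) (f=6, h=3) → closed; open now [(2,0) g=3 f=8, (4,3) g=4 f=6, (5,0) g=2 f=8, (5,4) g=4 f=6, (6,2) g=3 f=8, (6,3) g=4 f=8]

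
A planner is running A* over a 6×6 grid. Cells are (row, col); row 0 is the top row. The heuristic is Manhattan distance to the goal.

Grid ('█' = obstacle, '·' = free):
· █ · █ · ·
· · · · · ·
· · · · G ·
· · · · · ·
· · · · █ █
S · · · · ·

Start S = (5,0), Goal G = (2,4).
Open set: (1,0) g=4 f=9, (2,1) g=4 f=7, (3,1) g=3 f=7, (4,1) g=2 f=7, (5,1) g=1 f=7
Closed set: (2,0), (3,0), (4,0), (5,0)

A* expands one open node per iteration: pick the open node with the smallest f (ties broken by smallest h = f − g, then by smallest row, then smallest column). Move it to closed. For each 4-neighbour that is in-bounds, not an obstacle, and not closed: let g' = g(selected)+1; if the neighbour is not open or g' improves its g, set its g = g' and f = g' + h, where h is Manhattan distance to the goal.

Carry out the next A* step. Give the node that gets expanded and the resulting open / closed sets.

expanded=(2,1); open=[(1,0) g=4 f=9, (1,1) g=5 f=9, (2,2) g=5 f=7, (3,1) g=3 f=7, (4,1) g=2 f=7, (5,1) g=1 f=7]; closed=[(2,0), (2,1), (3,0), (4,0), (5,0)]

step 1: expand (2,1) (f=7, h=3) → closed; open now [(1,0) g=4 f=9, (1,1) g=5 f=9, (2,2) g=5 f=7, (3,1) g=3 f=7, (4,1) g=2 f=7, (5,1) g=1 f=7]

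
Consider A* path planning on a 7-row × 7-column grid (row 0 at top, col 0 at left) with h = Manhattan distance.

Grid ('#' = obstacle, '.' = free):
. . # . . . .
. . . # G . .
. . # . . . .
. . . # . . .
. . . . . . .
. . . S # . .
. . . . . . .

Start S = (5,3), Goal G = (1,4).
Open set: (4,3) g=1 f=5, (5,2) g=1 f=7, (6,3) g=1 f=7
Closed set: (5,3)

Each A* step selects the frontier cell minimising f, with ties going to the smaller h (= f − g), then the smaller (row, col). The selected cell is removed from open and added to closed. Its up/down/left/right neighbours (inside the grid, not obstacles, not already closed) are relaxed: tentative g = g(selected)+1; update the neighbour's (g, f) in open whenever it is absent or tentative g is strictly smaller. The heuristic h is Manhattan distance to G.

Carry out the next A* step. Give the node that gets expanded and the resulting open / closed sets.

expanded=(4,3); open=[(4,2) g=2 f=7, (4,4) g=2 f=5, (5,2) g=1 f=7, (6,3) g=1 f=7]; closed=[(4,3), (5,3)]

step 1: expand (4,3) (f=5, h=4) → closed; open now [(4,2) g=2 f=7, (4,4) g=2 f=5, (5,2) g=1 f=7, (6,3) g=1 f=7]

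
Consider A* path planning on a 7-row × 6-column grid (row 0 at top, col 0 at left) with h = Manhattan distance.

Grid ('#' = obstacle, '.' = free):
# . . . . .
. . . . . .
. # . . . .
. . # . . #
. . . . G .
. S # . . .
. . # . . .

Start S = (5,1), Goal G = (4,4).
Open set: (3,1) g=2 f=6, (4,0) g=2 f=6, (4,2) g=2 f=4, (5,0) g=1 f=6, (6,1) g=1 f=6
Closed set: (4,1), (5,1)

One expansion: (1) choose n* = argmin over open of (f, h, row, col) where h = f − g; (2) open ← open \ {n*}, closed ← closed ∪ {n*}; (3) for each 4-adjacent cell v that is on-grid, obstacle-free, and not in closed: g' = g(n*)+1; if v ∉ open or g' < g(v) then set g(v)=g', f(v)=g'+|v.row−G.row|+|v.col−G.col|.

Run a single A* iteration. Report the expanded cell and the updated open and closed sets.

expanded=(4,2); open=[(3,1) g=2 f=6, (4,0) g=2 f=6, (4,3) g=3 f=4, (5,0) g=1 f=6, (6,1) g=1 f=6]; closed=[(4,1), (4,2), (5,1)]

step 1: expand (4,2) (f=4, h=2) → closed; open now [(3,1) g=2 f=6, (4,0) g=2 f=6, (4,3) g=3 f=4, (5,0) g=1 f=6, (6,1) g=1 f=6]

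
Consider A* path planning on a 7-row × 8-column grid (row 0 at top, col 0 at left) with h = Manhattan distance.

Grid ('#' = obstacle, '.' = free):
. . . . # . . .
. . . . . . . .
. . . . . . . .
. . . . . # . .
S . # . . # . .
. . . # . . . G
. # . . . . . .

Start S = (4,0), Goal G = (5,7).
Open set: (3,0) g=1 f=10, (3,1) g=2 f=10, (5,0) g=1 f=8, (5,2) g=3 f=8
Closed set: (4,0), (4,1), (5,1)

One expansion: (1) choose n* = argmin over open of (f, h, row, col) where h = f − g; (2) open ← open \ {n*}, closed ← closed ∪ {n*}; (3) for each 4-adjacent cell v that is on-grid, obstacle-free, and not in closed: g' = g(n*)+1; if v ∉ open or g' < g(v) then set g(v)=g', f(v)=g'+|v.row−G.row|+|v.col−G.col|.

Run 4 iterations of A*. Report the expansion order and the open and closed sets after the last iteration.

step 1: expand (5,2) (f=8, h=5) → closed; open now [(3,0) g=1 f=10, (3,1) g=2 f=10, (5,0) g=1 f=8, (6,2) g=4 f=10]
step 2: expand (5,0) (f=8, h=7) → closed; open now [(3,0) g=1 f=10, (3,1) g=2 f=10, (6,0) g=2 f=10, (6,2) g=4 f=10]
step 3: expand (6,2) (f=10, h=6) → closed; open now [(3,0) g=1 f=10, (3,1) g=2 f=10, (6,0) g=2 f=10, (6,3) g=5 f=10]
step 4: expand (6,3) (f=10, h=5) → closed; open now [(3,0) g=1 f=10, (3,1) g=2 f=10, (6,0) g=2 f=10, (6,4) g=6 f=10]

order=[(5,2) → (5,0) → (6,2) → (6,3)]; open=[(3,0) g=1 f=10, (3,1) g=2 f=10, (6,0) g=2 f=10, (6,4) g=6 f=10]; closed=[(4,0), (4,1), (5,0), (5,1), (5,2), (6,2), (6,3)]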